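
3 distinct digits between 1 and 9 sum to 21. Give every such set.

3 distinct digits from 1–9 sum between 6 and 24.

{4,8,9}; {5,7,9}; {6,7,8}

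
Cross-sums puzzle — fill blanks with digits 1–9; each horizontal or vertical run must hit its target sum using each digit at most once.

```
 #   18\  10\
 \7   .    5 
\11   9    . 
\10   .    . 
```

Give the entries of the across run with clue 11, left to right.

9 2

R1C1 = 7 − 5 = 2 completes the 7 across.
R2C2 = 11 − 9 = 2 completes the 11 across.
R3C1 = 18 − 11 = 7 completes the 18 down.
R3C2 = 10 − 7 = 3 completes the 10 across.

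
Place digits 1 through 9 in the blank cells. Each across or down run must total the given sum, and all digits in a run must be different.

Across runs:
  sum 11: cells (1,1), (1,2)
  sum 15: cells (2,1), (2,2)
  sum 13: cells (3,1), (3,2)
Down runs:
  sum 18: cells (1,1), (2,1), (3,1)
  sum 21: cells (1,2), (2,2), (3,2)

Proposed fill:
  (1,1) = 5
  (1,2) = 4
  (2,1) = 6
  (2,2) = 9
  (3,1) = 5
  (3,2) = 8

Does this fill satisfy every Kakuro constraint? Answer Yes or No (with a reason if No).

No — the down run (1,1)–(3,1) sums to 16, not 18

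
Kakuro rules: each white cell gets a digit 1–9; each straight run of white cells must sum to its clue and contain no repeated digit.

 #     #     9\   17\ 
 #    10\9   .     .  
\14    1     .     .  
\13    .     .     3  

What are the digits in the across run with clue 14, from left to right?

R3C1 = 10 − 1 = 9 completes the 10 down.
R3C2 = 13 − 12 = 1 completes the 13 across.
Nothing is forced directly, so branch on R2C2, whose candidates are 5 or 6. If R2C2 = 6: that forces R1C2 = 2, after which R1C3 would have to be in {7} for the 9 across but in {5,6,8,9} for the 17 down — contradiction. So R2C2 = 5.
R1C2 = 9 − 6 = 3 completes the 9 down.
R1C3 = 9 − 3 = 6 completes the 9 across.
R2C3 = 14 − 6 = 8 completes the 14 across.

1 5 8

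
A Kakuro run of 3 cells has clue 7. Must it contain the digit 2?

Yes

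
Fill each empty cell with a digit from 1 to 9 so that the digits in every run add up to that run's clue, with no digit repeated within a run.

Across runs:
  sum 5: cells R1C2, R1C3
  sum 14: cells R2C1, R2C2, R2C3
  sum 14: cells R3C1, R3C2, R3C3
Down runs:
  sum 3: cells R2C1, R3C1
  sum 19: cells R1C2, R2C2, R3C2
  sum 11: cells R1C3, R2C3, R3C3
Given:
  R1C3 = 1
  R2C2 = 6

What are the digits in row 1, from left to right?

3 in 2 cells must be {1,2}.
R1C2 = 5 − 1 = 4 completes the 5 across.
R2C1 = 1: the only remaining digit allowed by both the 14 across and the 3 down.
R2C3 = 14 − 7 = 7 completes the 14 across.
R3C1 = 3 − 1 = 2 completes the 3 down.
R3C2 = 19 − 10 = 9 completes the 19 down.
R3C3 = 14 − 11 = 3 completes the 14 across.

4, 1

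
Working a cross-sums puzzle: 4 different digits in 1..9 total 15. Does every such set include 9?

No

Counterexample: {1,2,4,8} sums to 15 without using 9.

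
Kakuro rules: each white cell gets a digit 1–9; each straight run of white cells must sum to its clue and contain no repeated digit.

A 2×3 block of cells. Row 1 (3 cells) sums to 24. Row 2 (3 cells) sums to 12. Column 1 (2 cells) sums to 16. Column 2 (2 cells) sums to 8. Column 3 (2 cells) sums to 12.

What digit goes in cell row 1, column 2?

7

24 in 3 cells must be {7,8,9}; 16 in 2 cells must be {7,9}.
The 24 across and the 8 down share only 7, so (1,2) = 7.
(2,2) = 8 − 7 = 1 completes the 8 down.
Given what's placed, (1,1) must be 9 to fit the 24 across and 16 down.
(1,3) = 24 − 16 = 8 completes the 24 across.
(2,1) = 16 − 9 = 7 completes the 16 down.
(2,3) = 12 − 8 = 4 completes the 12 across.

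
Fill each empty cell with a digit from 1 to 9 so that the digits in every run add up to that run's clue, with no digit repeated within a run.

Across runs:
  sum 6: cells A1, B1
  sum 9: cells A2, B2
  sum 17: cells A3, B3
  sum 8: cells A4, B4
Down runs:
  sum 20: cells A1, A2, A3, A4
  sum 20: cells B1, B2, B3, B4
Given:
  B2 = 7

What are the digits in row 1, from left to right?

4, 2

17 in 2 cells must be {8,9}.
A2 = 9 − 7 = 2 completes the 9 across.
Nothing is forced directly, so branch on A3, whose candidates are 8 or 9. If A3 = 8: that forces B3 = 9, B1 = 1, B4 = 3, after which A1 would have to be in {5} for the 6 across but in {1,3,4,6,7,9} for the 20 down — contradiction. So A3 = 9.
B3 = 17 − 9 = 8 completes the 17 across.
Nothing is forced directly, so branch on A1, whose candidates are 1 or 4 or 5. If A1 = 1: then B1 would have to be in {5} for the 6 across but in {1,2,3,4} for the 20 down — contradiction. If A1 = 5: that forces B1 = 1, after which A4 would have to be in {1,2,3,5,6,7} for the 8 across but in {4} for the 20 down — contradiction. So A1 = 4.
B1 = 6 − 4 = 2 completes the 6 across.
A4 = 20 − 15 = 5 completes the 20 down.
B4 = 8 − 5 = 3 completes the 8 across.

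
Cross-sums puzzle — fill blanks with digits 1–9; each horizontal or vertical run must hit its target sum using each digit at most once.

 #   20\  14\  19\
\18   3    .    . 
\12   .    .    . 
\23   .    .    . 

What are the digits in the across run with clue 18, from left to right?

3, 7, 8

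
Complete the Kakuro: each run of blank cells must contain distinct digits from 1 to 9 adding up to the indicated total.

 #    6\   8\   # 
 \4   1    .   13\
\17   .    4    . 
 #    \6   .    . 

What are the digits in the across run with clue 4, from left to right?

1, 3

4 in 2 cells must be {1,3}.
R1C2 = 4 − 1 = 3 completes the 4 across.
R2C1 = 6 − 1 = 5 completes the 6 down.
R2C3 = 17 − 9 = 8 completes the 17 across.
R3C2 = 8 − 7 = 1 completes the 8 down.
R3C3 = 6 − 1 = 5 completes the 6 across.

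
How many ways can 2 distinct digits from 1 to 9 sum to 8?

2 distinct digits from 1–9 sum between 3 and 17.
Enumerating: {1,7}, {2,6}, {3,5}.

3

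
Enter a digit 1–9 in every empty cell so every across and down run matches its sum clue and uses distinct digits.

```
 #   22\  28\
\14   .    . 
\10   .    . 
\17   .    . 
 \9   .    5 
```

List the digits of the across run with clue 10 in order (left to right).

1, 9

17 in 2 cells must be {8,9}.
R4C1 = 9 − 5 = 4 completes the 9 across.
No cell is forced outright now. R3C1 can only be 8 or 9 (the digits allowed by both its 17 across and its 22 down). If R3C1 = 8: that forces R1C1 = 9, after which R1C2 would have to be in {5} for the 14 across but in {6,8,9} for the 28 down — contradiction. So R3C1 = 9.
R3C2 = 17 − 9 = 8 completes the 17 across.
No cell is forced outright now. R1C1 can only be 6 or 8 (the digits allowed by both its 14 across and its 22 down). If R1C1 = 6: then R1C2 would have to be in {8} for the 14 across but in {6,9} for the 28 down — contradiction. So R1C1 = 8.
R1C2 = 14 − 8 = 6 completes the 14 across.
R2C1 = 22 − 21 = 1 completes the 22 down.
R2C2 = 10 − 1 = 9 completes the 10 across.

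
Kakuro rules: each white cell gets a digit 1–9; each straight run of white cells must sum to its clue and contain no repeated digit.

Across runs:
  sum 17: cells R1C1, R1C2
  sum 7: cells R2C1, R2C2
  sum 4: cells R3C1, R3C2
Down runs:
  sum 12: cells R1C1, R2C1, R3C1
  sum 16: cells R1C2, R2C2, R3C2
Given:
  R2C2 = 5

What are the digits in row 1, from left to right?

17 in 2 cells must be {8,9}; 4 in 2 cells must be {1,3}.
R2C1 = 7 − 5 = 2 completes the 7 across.
Given what's placed, R3C2 must be 3 to fit the 4 across and 16 down.
Given what's placed, R1C1 must be 9 to fit the 17 across and 12 down.
R1C2 = 17 − 9 = 8 completes the 17 across.
R3C1 = 4 − 3 = 1 completes the 4 across.

9 8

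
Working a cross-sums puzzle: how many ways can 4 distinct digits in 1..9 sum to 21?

11

4 distinct digits from 1–9 sum between 10 and 30.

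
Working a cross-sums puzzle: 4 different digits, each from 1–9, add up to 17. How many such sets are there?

9

4 distinct digits from 1–9 sum between 10 and 30.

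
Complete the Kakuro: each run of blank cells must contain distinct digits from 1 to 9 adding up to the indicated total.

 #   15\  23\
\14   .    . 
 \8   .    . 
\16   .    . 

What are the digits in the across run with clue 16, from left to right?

7, 9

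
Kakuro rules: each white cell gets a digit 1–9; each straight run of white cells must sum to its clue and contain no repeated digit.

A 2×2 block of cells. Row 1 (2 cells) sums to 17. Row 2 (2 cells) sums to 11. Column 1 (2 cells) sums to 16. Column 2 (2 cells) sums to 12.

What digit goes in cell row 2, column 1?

17 in 2 cells must be {8,9}; 16 in 2 cells must be {7,9}.
The 17 across and the 16 down share only 9, so (1,1) = 9.
(1,2) = 17 − 9 = 8 completes the 17 across.
(2,1) = 16 − 9 = 7 completes the 16 down.
(2,2) = 11 − 7 = 4 completes the 11 across.

7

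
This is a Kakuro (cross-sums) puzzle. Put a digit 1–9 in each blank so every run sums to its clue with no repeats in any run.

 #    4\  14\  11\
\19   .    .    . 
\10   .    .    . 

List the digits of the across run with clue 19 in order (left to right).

3, 9, 7

4 in 2 cells must be {1,3}.
The 19 across and the 4 down share only 3, so R1C1 = 3.
Given what's placed, R1C2 must be 9 to fit the 19 across and 14 down.
R1C3 = 19 − 12 = 7 completes the 19 across.
R2C1 = 4 − 3 = 1 completes the 4 down.
R2C2 = 14 − 9 = 5 completes the 14 down.
R2C3 = 10 − 6 = 4 completes the 10 across.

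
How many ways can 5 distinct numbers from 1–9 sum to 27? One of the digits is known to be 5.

6

5 distinct digits from 1–9 sum between 15 and 35.
Keeping only sets containing 5.
Enumerating: {1,4,5,8,9}, {1,5,6,7,8}, {2,3,5,8,9}, {2,4,5,7,9}, {3,4,5,6,9}, {3,4,5,7,8}.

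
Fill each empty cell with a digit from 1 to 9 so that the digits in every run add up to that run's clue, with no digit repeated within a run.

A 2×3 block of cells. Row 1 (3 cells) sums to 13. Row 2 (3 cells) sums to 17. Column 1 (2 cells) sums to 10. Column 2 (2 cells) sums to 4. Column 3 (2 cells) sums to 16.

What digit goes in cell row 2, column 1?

4 in 2 cells must be {1,3}; 16 in 2 cells must be {7,9}.
Nothing is forced directly, so branch on (1,2), whose candidates are 1 or 3. If (1,2) = 1: that forces (2,2) = 3, (2,3) = 9, (1,3) = 7, after which (2,1) would have to be in {5} for the 17 across but in {1,2,3,4,6,7,8,9} for the 10 down — contradiction. So (1,2) = 3.
Given what's placed, (1,3) must be 9 to fit the 13 across and 16 down.
(2,2) = 4 − 3 = 1 completes the 4 down.
(2,3) = 16 − 9 = 7 completes the 16 down.
(1,1) = 13 − 12 = 1 completes the 13 across.
(2,1) = 17 − 8 = 9 completes the 17 across.

9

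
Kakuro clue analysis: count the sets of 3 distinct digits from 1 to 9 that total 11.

3 distinct digits from 1–9 sum between 6 and 24.
Enumerating: {1,2,8}, {1,3,7}, {1,4,6}, {2,3,6}, {2,4,5}.

5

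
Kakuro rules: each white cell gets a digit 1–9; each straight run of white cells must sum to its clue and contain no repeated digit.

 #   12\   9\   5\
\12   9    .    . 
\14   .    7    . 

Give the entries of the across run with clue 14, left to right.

3 7 4

R1C2 = 9 − 7 = 2 completes the 9 down.
R1C3 = 12 − 11 = 1 completes the 12 across.
R2C1 = 12 − 9 = 3 completes the 12 down.
R2C3 = 14 − 10 = 4 completes the 14 across.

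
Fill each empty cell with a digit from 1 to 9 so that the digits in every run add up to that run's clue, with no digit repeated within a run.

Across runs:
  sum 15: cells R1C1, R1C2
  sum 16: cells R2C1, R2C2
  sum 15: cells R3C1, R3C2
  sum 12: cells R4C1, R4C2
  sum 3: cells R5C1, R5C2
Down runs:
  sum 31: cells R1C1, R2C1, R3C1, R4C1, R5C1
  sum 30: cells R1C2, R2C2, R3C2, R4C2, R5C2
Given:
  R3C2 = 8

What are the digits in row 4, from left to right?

8, 4

16 in 2 cells must be {7,9}; 3 in 2 cells must be {1,2}.
R3C1 = 15 − 8 = 7 completes the 15 across.
Given what's placed, R2C1 must be 9 to fit the 16 across and 31 down.
R2C2 = 16 − 9 = 7 completes the 16 across.
No cell is forced outright now. R1C1 can only be 6 or 8 (the digits allowed by both its 15 across and its 31 down). If R1C1 = 8: then R1C2 would have to be in {7} for the 15 across but in {1,2,4,5,6,9} for the 30 down — contradiction. So R1C1 = 6.
R1C2 = 15 − 6 = 9 completes the 15 across.
Given what's placed, R5C1 must be 1 to fit the 3 across and 31 down.
R5C2 = 3 − 1 = 2 completes the 3 across.
R4C1 = 31 − 23 = 8 completes the 31 down.
R4C2 = 12 − 8 = 4 completes the 12 across.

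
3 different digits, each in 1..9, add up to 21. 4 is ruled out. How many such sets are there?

2

3 distinct digits from 1–9 sum between 6 and 24.
Dropping sets that contain 4.
Enumerating: {5,7,9}, {6,7,8}.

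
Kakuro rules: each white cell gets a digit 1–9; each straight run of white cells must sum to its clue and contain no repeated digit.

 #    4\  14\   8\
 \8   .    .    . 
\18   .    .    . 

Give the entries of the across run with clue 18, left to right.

4 in 2 cells must be {1,3}.
The 8 across and the 14 down share only 5, so R1C2 = 5.
R2C2 = 14 − 5 = 9 completes the 14 down.
Given what's placed, R1C1 must be 1 to fit the 8 across and 4 down.
R1C3 = 8 − 6 = 2 completes the 8 across.
R2C1 = 4 − 1 = 3 completes the 4 down.
R2C3 = 18 − 12 = 6 completes the 18 across.

3, 9, 6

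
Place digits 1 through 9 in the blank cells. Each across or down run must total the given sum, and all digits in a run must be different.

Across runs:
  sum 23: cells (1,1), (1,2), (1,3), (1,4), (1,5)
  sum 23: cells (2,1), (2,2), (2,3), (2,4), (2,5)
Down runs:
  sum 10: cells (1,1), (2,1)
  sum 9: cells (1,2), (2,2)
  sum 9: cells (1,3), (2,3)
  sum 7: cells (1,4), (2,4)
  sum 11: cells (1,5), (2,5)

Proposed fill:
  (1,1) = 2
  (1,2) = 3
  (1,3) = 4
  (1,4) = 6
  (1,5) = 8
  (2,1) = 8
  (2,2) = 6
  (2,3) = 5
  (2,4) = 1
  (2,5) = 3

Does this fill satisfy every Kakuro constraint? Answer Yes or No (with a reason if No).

Across: 2+3+4+6+8=23; 8+6+5+1+3=23. Down: 2+8=10; 3+6=9; 4+5=9; 6+1=7; 8+3=11. No digit repeats within any run.

Yes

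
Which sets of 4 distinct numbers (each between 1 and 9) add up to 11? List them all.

{1,2,3,5}

4 distinct digits from 1–9 sum between 10 and 30.
Only one set works: {1,2,3,5}.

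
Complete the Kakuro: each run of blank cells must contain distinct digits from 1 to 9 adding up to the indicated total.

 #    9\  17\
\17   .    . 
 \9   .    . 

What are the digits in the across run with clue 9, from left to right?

17 in 2 cells must be {8,9}.
The 17 across and the 9 down share only 8, so R1C1 = 8.
R1C2 = 17 − 8 = 9 completes the 17 across.
R2C1 = 9 − 8 = 1 completes the 9 down.
R2C2 = 9 − 1 = 8 completes the 9 across.

1 8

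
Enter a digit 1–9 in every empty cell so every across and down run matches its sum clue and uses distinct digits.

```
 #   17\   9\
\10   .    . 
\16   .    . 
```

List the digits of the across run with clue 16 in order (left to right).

16 in 2 cells must be {7,9}; 17 in 2 cells must be {8,9}.
The 16 across and the 17 down share only 9, so R2C1 = 9.
R2C2 = 16 − 9 = 7 completes the 16 across.
R1C1 = 17 − 9 = 8 completes the 17 down.
R1C2 = 10 − 8 = 2 completes the 10 across.

9, 7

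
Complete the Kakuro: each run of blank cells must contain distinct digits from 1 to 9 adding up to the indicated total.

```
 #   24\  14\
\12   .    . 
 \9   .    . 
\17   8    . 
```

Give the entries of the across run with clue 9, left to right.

7, 2

17 in 2 cells must be {8,9}; 24 in 3 cells must be {7,8,9}.
Given what's placed, R2C1 must be 7 to fit the 9 across and 24 down.
R2C2 = 9 − 7 = 2 completes the 9 across.
R3C2 = 17 − 8 = 9 completes the 17 across.
R1C1 = 24 − 15 = 9 completes the 24 down.
R1C2 = 12 − 9 = 3 completes the 12 across.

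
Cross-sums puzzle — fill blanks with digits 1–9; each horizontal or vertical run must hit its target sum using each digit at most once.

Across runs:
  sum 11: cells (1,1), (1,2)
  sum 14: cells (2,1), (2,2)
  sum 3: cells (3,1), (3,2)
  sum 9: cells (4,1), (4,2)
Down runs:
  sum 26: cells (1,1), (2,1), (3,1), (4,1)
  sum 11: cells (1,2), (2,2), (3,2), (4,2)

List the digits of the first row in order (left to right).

8 3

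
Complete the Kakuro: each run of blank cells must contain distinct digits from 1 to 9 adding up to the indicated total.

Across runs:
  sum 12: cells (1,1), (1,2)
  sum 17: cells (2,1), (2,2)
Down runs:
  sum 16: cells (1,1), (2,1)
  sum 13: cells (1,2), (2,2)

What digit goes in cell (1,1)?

7

17 in 2 cells must be {8,9}; 16 in 2 cells must be {7,9}.
The 17 across and the 16 down share only 9, so (2,1) = 9.
(2,2) = 17 − 9 = 8 completes the 17 across.
(1,1) = 16 − 9 = 7 completes the 16 down.
(1,2) = 12 − 7 = 5 completes the 12 across.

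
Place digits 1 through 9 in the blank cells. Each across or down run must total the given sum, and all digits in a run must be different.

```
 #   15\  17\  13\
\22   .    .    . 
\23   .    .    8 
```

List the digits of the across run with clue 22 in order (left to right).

23 in 3 cells must be {6,8,9}; 17 in 2 cells must be {8,9}.
R1C3 = 13 − 8 = 5 completes the 13 down.
R2C2 = 9: the only remaining digit allowed by both the 23 across and the 17 down.
R1C2 = 17 − 9 = 8 completes the 17 down.
R2C1 = 23 − 17 = 6 completes the 23 across.
R1C1 = 22 − 13 = 9 completes the 22 across.

9 8 5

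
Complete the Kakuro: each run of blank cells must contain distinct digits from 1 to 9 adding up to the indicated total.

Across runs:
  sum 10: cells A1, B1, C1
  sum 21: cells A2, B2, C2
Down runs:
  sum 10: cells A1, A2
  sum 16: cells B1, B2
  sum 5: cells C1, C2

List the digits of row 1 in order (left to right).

16 in 2 cells must be {7,9}.
The 10 across and the 16 down share only 7, so B1 = 7.
B2 = 16 − 7 = 9 completes the 16 down.
Given what's placed, C2 must be 4 to fit the 21 across and 5 down.
C1 = 5 − 4 = 1 completes the 5 down.
A2 = 21 − 13 = 8 completes the 21 across.
A1 = 10 − 8 = 2 completes the 10 across.

2 7 1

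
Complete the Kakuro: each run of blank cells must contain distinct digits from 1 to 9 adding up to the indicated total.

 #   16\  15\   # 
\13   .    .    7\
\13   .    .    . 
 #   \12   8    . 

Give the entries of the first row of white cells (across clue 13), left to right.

7 6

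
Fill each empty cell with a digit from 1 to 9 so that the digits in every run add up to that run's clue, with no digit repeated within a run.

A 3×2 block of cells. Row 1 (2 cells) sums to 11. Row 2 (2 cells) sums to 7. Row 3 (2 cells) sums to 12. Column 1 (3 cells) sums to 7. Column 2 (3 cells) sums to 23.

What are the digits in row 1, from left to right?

2 9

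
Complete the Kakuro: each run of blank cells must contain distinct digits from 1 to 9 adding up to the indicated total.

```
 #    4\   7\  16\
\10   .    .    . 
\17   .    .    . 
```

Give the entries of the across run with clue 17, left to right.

3 5 9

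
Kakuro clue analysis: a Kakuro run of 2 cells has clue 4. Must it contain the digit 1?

The only way to make 4 from 2 distinct digits is {1,3}, which contains 1.

Yes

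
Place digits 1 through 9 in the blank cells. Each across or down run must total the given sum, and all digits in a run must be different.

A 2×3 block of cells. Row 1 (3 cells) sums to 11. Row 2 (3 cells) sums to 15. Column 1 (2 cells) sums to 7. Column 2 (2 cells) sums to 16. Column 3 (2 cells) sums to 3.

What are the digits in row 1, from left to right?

3 7 1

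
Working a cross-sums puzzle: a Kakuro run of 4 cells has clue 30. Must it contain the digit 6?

The only way to make 30 from 4 distinct digits is {6,7,8,9}, which contains 6.

Yes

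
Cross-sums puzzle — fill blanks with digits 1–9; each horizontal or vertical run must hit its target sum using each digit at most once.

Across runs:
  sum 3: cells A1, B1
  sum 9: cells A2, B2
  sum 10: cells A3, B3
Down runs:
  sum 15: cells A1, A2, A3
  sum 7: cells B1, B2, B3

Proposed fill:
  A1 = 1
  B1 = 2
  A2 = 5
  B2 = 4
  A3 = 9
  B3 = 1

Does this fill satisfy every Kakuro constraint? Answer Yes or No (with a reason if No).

Yes

Across: 1+2=3; 5+4=9; 9+1=10. Down: 1+5+9=15; 2+4+1=7. No digit repeats within any run.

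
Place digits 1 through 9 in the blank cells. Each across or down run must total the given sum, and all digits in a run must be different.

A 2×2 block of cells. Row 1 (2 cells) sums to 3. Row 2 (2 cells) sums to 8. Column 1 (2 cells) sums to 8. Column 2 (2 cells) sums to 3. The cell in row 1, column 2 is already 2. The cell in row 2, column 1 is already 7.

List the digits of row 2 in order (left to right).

7 1

3 in 2 cells must be {1,2}.
(1,1) = 3 − 2 = 1 completes the 3 across.
(2,2) = 8 − 7 = 1 completes the 8 across.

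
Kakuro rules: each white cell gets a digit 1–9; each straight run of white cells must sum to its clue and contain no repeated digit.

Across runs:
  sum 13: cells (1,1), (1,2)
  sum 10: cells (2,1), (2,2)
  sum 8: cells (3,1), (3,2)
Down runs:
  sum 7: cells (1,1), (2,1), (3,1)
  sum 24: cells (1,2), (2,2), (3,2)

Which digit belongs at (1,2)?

9

7 in 3 cells must be {1,2,4}; 24 in 3 cells must be {7,8,9}.
The 13 across and the 7 down share only 4, so (1,1) = 4.
(1,2) = 13 − 4 = 9 completes the 13 across.
Given what's placed, (3,2) must be 7 to fit the 8 across and 24 down.
(2,2) = 24 − 16 = 8 completes the 24 down.
(3,1) = 8 − 7 = 1 completes the 8 across.
(2,1) = 10 − 8 = 2 completes the 10 across.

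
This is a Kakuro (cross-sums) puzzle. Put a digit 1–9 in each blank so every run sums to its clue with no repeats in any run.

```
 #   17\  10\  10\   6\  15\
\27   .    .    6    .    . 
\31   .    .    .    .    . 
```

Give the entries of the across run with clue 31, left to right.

17 in 2 cells must be {8,9}.
R2C3 = 10 − 6 = 4 completes the 10 down.
R2C4 = 5: the only remaining digit allowed by both the 31 across and the 6 down.
R1C4 = 6 − 5 = 1 completes the 6 down.
R2C1 = 9: the only remaining digit allowed by both the 31 across and the 17 down.
R1C1 = 17 − 9 = 8 completes the 17 down.
Nothing is forced directly, so branch on R1C5, whose candidates are 7 or 9. If R1C5 = 7: then R1C2 would have to be in {5} for the 27 across but in {1,2,3,4,6,7,8,9} for the 10 down — contradiction. So R1C5 = 9.
R1C2 = 27 − 24 = 3 completes the 27 across.
R2C2 = 10 − 3 = 7 completes the 10 down.
R2C5 = 31 − 25 = 6 completes the 31 across.

9 7 4 5 6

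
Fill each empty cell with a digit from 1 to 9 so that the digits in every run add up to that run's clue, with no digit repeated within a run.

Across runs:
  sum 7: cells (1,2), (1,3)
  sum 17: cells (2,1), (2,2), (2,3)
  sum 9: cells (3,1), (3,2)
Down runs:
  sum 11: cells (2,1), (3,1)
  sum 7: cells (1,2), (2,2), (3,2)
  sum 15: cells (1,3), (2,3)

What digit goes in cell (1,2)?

7 in 3 cells must be {1,2,4}.
The 7 across and the 15 down share only 6, so (1,3) = 6.
(2,3) = 15 − 6 = 9 completes the 15 down.
(1,2) = 7 − 6 = 1 completes the 7 across.
(2,2) = 2: the only remaining digit allowed by both the 17 across and the 7 down.
(3,2) = 7 − 3 = 4 completes the 7 down.
(2,1) = 17 − 11 = 6 completes the 17 across.
(3,1) = 9 − 4 = 5 completes the 9 across.

1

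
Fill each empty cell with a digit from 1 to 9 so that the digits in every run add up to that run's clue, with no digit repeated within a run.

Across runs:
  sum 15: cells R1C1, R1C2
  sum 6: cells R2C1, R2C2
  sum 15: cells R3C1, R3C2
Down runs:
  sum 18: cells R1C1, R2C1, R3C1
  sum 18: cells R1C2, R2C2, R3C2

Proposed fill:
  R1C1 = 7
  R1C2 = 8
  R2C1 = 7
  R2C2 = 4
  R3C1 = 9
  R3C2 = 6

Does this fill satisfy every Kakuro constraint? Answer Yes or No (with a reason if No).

No — the across run R2C1–R2C2 sums to 11, not 6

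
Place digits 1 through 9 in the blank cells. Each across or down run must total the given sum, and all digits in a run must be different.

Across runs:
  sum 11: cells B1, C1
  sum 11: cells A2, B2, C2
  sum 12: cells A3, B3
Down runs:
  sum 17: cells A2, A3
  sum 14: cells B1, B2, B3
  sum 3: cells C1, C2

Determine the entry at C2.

1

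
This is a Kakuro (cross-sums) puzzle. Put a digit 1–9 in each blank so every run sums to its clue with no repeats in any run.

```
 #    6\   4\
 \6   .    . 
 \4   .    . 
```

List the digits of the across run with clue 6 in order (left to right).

4 in 2 cells must be {1,3}.
The 6 across and the 4 down share only 1, so R1C2 = 1.
The 4 across and the 6 down share only 1, so R2C1 = 1.
R2C2 = 4 − 1 = 3 completes the 4 across.
R1C1 = 6 − 1 = 5 completes the 6 across.

5 1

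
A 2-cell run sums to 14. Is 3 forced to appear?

No

Counterexample: {5,9} sums to 14 without using 3.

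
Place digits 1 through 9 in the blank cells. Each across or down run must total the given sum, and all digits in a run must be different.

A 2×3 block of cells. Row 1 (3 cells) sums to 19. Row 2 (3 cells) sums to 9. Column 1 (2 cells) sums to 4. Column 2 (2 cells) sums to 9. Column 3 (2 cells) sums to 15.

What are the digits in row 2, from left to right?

1, 2, 6

4 in 2 cells must be {1,3}.
The 19 across and the 4 down share only 3, so (1,1) = 3.
Given what's placed, (1,2) must be 7 to fit the 19 across and 9 down.
(1,3) = 19 − 10 = 9 completes the 19 across.
(2,1) = 4 − 3 = 1 completes the 4 down.
(2,2) = 9 − 7 = 2 completes the 9 down.
(2,3) = 9 − 3 = 6 completes the 9 across.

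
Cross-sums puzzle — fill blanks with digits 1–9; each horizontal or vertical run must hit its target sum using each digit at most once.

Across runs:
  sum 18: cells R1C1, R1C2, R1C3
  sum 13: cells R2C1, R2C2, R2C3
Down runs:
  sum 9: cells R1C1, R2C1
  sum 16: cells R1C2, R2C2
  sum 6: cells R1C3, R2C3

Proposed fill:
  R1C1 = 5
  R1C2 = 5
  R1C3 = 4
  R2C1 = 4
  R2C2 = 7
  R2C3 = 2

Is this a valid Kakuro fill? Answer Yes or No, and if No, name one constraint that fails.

No — the down run R1C2–R2C2 sums to 12, not 16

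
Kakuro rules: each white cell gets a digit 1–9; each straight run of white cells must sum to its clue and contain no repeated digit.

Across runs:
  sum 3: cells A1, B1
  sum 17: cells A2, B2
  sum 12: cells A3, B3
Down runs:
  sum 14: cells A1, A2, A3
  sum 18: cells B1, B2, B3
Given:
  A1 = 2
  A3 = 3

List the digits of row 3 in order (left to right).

3 in 2 cells must be {1,2}; 17 in 2 cells must be {8,9}.
B1 = 3 − 2 = 1 completes the 3 across.
A2 = 14 − 5 = 9 completes the 14 down.
B2 = 17 − 9 = 8 completes the 17 across.
B3 = 12 − 3 = 9 completes the 12 across.

3 9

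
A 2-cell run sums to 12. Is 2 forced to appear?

Counterexample: {3,9} sums to 12 without using 2.

No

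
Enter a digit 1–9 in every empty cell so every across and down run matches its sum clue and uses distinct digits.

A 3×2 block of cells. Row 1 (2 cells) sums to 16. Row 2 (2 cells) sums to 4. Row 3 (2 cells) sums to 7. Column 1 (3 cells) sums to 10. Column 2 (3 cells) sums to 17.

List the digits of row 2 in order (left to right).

16 in 2 cells must be {7,9}; 4 in 2 cells must be {1,3}.
The 16 across and the 10 down share only 7, so (1,1) = 7.
(1,2) = 16 − 7 = 9 completes the 16 across.
Given what's placed, (2,1) must be 1 to fit the 4 across and 10 down.
(2,2) = 4 − 1 = 3 completes the 4 across.
(3,1) = 10 − 8 = 2 completes the 10 down.
(3,2) = 7 − 2 = 5 completes the 7 across.

1 3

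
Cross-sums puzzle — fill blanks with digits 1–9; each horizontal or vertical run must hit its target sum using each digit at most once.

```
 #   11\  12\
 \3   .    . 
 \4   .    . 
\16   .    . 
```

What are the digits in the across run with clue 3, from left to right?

3 in 2 cells must be {1,2}; 4 in 2 cells must be {1,3}; 16 in 2 cells must be {7,9}.
The 16 across and the 11 down share only 7, so R3C1 = 7.
R3C2 = 16 − 7 = 9 completes the 16 across.
Given what's placed, R1C1 must be 1 to fit the 3 across and 11 down.
R1C2 = 3 − 1 = 2 completes the 3 across.
R2C1 = 11 − 8 = 3 completes the 11 down.
R2C2 = 4 − 3 = 1 completes the 4 across.

1 2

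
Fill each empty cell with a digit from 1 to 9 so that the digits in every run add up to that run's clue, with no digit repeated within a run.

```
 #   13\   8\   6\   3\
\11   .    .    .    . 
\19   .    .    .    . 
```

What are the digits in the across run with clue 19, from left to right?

8 5 4 2

11 in 4 cells must be {1,2,3,5}; 3 in 2 cells must be {1,2}.
Only 5 fits R1C1 under both its across sum 11 and down sum 13.
R2C1 = 13 − 5 = 8 completes the 13 down.
Nothing is forced directly, so branch on R1C3, whose candidates are 1 or 2. If R1C3 = 1: that forces R1C4 = 2, R2C3 = 5, after which R2C4 would have to be in {2,4} for the 19 across but in {1} for the 3 down — contradiction. So R1C3 = 2.
R1C4 = 1: the only remaining digit allowed by both the 11 across and the 3 down.
R2C3 = 6 − 2 = 4 completes the 6 down.
R2C4 = 3 − 1 = 2 completes the 3 down.
R1C2 = 11 − 8 = 3 completes the 11 across.
R2C2 = 19 − 14 = 5 completes the 19 across.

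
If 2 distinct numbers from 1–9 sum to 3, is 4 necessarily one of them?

No

The only way to make 3 from 2 distinct digits is {1,2}, which does not contain 4.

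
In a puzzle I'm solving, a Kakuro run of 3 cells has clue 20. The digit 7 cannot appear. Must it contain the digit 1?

Counterexample: {3,8,9} sums to 20 under that restriction without using 1.

No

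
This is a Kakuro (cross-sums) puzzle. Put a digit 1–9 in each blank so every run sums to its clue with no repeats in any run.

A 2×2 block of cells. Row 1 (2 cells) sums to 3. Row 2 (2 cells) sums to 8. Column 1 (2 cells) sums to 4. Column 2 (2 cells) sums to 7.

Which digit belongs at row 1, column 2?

3 in 2 cells must be {1,2}; 4 in 2 cells must be {1,3}.
The 3 across and the 4 down share only 1, so (1,1) = 1.
(1,2) = 3 − 1 = 2 completes the 3 across.
(2,1) = 4 − 1 = 3 completes the 4 down.
(2,2) = 8 − 3 = 5 completes the 8 across.

2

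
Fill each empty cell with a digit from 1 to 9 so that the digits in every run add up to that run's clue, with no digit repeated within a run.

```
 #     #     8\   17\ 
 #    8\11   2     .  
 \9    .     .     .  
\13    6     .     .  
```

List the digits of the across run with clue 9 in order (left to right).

2 1 6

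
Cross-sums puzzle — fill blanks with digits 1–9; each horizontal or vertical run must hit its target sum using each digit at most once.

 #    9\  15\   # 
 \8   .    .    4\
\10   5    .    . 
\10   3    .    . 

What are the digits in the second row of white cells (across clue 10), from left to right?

4 in 2 cells must be {1,3}.
R1C1 = 9 − 8 = 1 completes the 9 down.
R1C2 = 8 − 1 = 7 completes the 8 across.
Given what's placed, R3C3 must be 1 to fit the 10 across and 4 down.
R2C3 = 4 − 1 = 3 completes the 4 down.
R3C2 = 10 − 4 = 6 completes the 10 across.
R2C2 = 10 − 8 = 2 completes the 10 across.

5 2 3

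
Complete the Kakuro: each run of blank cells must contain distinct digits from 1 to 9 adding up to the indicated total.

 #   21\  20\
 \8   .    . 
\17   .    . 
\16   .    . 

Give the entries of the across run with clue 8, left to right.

17 in 2 cells must be {8,9}; 16 in 2 cells must be {7,9}.
Nothing is forced directly, so branch on R2C1, whose candidates are 8 or 9. If R2C1 = 8: that forces R2C2 = 9, R3C2 = 7, after which R1C2 would have to be in {1,2,3,5,6,7} for the 8 across but in {4} for the 20 down — contradiction. So R2C1 = 9.
R2C2 = 17 − 9 = 8 completes the 17 across.
Given what's placed, R3C1 must be 7 to fit the 16 across and 21 down.
R3C2 = 16 − 7 = 9 completes the 16 across.
R1C1 = 21 − 16 = 5 completes the 21 down.
R1C2 = 8 − 5 = 3 completes the 8 across.

5 3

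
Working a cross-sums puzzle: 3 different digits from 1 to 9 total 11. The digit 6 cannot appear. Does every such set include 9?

No

Counterexample: {1,2,8} sums to 11 under that restriction without using 9.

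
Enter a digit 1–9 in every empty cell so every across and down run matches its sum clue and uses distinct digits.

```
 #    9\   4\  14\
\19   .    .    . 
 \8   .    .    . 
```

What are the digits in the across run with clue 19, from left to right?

4 in 2 cells must be {1,3}.
The 19 across and the 4 down share only 3, so R1C2 = 3.
Given what's placed, R1C3 must be 9 to fit the 19 across and 14 down.
R2C2 = 4 − 3 = 1 completes the 4 down.
R2C3 = 14 − 9 = 5 completes the 14 down.
R1C1 = 19 − 12 = 7 completes the 19 across.
R2C1 = 8 − 6 = 2 completes the 8 across.

7 3 9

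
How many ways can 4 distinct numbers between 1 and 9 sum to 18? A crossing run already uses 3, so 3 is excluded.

4 distinct digits from 1–9 sum between 10 and 30.
Dropping sets that contain 3.
Enumerating: {1,2,6,9}, {1,2,7,8}, {1,4,5,8}, {1,4,6,7}, {2,4,5,7}.

5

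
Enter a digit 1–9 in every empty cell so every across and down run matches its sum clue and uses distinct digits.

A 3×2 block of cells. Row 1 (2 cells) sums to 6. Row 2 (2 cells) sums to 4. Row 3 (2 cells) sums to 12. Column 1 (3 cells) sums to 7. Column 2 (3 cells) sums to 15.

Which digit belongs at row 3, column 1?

4 in 2 cells must be {1,3}; 7 in 3 cells must be {1,2,4}.
The 4 across and the 7 down share only 1, so (2,1) = 1.
(2,2) = 4 − 1 = 3 completes the 4 across.
Given what's placed, (3,1) must be 4 to fit the 12 across and 7 down.
(3,2) = 12 − 4 = 8 completes the 12 across.
(1,1) = 7 − 5 = 2 completes the 7 down.
(1,2) = 6 − 2 = 4 completes the 6 across.

4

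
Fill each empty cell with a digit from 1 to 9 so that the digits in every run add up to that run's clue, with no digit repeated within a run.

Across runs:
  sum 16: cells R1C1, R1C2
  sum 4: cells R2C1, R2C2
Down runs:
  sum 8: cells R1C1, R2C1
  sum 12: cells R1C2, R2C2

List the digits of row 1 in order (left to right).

7, 9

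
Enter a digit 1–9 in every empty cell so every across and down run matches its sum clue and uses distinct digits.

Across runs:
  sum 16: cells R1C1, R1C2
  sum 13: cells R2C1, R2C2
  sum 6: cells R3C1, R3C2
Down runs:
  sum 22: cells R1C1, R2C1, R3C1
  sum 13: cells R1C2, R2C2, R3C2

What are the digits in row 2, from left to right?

16 in 2 cells must be {7,9}.
The 6 across and the 22 down share only 5, so R3C1 = 5.
R3C2 = 6 − 5 = 1 completes the 6 across.
Given what's placed, R1C1 must be 9 to fit the 16 across and 22 down.
R1C2 = 16 − 9 = 7 completes the 16 across.
R2C1 = 22 − 14 = 8 completes the 22 down.
R2C2 = 13 − 8 = 5 completes the 13 across.

8 5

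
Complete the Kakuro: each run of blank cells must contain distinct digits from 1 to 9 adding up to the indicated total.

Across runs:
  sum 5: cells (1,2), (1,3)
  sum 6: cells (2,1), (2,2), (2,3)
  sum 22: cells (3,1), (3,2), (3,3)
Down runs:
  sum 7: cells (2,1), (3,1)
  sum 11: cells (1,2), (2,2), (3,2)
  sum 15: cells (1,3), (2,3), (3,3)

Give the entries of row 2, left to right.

1, 3, 2

6 in 3 cells must be {1,2,3}.
Nothing is forced directly, so branch on (3,1), whose candidates are 5 or 6. If (3,1) = 5: that forces (2,1) = 2, (3,2) = 8, (3,3) = 9, (2,2) = 1, after which (2,3) would have to be in {3} for the 6 across but in {1,2,4,5} for the 15 down — contradiction. So (3,1) = 6.
(2,1) = 7 − 6 = 1 completes the 7 down.
Given what's placed, (3,2) must be 7 to fit the 22 across and 11 down.
(3,3) = 22 − 13 = 9 completes the 22 across.
(2,2) = 3: the only remaining digit allowed by both the 6 across and the 11 down.
(2,3) = 6 − 4 = 2 completes the 6 across.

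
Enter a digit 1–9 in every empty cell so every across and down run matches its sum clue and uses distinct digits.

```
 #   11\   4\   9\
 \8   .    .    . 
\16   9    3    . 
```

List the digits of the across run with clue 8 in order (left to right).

2, 1, 5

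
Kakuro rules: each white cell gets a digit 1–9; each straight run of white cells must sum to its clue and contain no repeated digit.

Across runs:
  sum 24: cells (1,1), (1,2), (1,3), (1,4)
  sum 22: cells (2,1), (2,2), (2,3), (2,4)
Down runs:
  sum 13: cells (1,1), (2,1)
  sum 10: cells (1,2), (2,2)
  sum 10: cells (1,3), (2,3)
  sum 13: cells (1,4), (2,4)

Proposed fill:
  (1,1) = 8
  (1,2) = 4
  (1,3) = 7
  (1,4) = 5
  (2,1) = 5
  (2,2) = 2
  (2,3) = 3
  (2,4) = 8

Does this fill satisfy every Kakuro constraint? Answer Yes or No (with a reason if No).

No — the across run (2,1)–(2,4) sums to 18, not 22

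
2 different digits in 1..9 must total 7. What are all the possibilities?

{1,6}; {2,5}; {3,4}

2 distinct digits from 1–9 sum between 3 and 17.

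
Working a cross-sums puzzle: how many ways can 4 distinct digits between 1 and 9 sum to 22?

4 distinct digits from 1–9 sum between 10 and 30.

11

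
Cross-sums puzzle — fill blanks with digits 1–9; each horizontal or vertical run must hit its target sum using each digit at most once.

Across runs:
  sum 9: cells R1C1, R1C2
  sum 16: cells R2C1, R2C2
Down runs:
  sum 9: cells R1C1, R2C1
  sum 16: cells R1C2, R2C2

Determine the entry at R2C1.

16 in 2 cells must be {7,9}.
The 9 across and the 16 down share only 7, so R1C2 = 7.
The 16 across and the 9 down share only 7, so R2C1 = 7.
R2C2 = 16 − 7 = 9 completes the 16 across.
R1C1 = 9 − 7 = 2 completes the 9 across.

7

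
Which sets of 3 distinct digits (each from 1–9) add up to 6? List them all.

3 distinct digits from 1–9 sum between 6 and 24.
Only one set works: {1,2,3}.

{1,2,3}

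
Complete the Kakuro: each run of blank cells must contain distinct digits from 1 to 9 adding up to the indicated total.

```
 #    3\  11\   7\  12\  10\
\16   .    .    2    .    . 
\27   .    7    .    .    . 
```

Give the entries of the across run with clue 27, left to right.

16 in 5 cells must be {1,2,3,4,6}; 3 in 2 cells must be {1,2}.
Given what's placed, R1C1 must be 1 to fit the 16 across and 3 down.
R1C2 = 11 − 7 = 4 completes the 11 down.
R1C4 = 3: the only remaining digit allowed by both the 16 across and the 12 down.
R1C5 = 16 − 10 = 6 completes the 16 across.
R2C1 = 3 − 1 = 2 completes the 3 down.
R2C3 = 7 − 2 = 5 completes the 7 down.
R2C4 = 12 − 3 = 9 completes the 12 down.
R2C5 = 27 − 23 = 4 completes the 27 across.

2 7 5 9 4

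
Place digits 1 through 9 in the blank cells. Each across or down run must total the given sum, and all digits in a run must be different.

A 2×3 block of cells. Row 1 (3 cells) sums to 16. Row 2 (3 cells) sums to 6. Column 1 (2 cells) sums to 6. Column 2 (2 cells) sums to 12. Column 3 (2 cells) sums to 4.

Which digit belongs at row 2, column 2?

3

6 in 3 cells must be {1,2,3}; 4 in 2 cells must be {1,3}.
The 6 across and the 12 down share only 3, so (2,2) = 3.
Given what's placed, (2,3) must be 1 to fit the 6 across and 4 down.
(1,2) = 12 − 3 = 9 completes the 12 down.
(1,3) = 4 − 1 = 3 completes the 4 down.
(2,1) = 6 − 4 = 2 completes the 6 across.
(1,1) = 16 − 12 = 4 completes the 16 across.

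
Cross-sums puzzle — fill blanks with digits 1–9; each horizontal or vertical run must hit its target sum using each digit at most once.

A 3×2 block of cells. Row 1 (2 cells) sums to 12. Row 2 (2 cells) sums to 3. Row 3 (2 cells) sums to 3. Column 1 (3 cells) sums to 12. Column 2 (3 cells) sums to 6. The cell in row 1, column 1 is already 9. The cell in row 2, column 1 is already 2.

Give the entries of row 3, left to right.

3 in 2 cells must be {1,2}; 6 in 3 cells must be {1,2,3}.
(1,2) = 12 − 9 = 3 completes the 12 across.
(2,2) = 3 − 2 = 1 completes the 3 across.
(3,1) = 12 − 11 = 1 completes the 12 down.
(3,2) = 3 − 1 = 2 completes the 3 across.

1, 2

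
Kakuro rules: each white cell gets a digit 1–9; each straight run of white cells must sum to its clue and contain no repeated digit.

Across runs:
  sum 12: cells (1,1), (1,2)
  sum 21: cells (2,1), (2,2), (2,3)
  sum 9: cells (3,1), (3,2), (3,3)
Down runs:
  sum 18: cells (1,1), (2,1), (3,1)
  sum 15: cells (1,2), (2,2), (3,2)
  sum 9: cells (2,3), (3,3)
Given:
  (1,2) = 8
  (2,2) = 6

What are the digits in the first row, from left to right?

4, 8

(1,1) = 12 − 8 = 4 completes the 12 across.
Given what's placed, (2,1) must be 8 to fit the 21 across and 18 down.
(2,3) = 21 − 14 = 7 completes the 21 across.
(3,1) = 18 − 12 = 6 completes the 18 down.
(3,2) = 15 − 14 = 1 completes the 15 down.
(3,3) = 9 − 7 = 2 completes the 9 across.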